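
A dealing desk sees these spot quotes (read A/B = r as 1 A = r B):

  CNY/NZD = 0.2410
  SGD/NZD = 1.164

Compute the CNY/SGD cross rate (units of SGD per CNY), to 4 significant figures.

CNY/SGD = 0.2070

1 CNY × 0.2410 = 0.241 NZD
0.241 NZD ÷ 1.164 = 0.207045 SGD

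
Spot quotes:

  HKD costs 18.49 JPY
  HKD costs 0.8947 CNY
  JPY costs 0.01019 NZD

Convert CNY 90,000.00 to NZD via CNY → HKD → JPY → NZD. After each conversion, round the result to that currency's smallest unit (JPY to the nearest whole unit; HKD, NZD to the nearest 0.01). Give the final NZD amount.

CNY 90,000.00 ÷ 0.8947 = HKD 100,592.38
HKD 100,592.38 × 18.49 = JPY 1,859,953
JPY 1,859,953 × 0.01019 = NZD 18,952.92

NZD 18,952.92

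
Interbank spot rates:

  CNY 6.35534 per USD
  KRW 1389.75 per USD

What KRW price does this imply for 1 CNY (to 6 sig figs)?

1 CNY ÷ 6.35534 = 0.157348 USD
0.157348 USD × 1389.75 = 218.674 KRW

CNY/KRW = 218.674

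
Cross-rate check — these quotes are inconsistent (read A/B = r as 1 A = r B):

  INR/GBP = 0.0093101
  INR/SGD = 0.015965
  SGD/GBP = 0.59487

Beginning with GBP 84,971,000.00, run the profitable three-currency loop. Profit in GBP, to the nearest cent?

Profit: GBP 1,706,699.04

Profitable loop is GBP → INR → SGD → GBP:
GBP 84,971,000.00 ÷ 0.0093101 = INR 9,126,754,814.66
INR 9,126,754,814.66 × 0.015965 = SGD 145,708,640.62
SGD 145,708,640.62 × 0.59487 = GBP 86,677,699.04
Profit = GBP 86,677,699.04 − GBP 84,971,000.00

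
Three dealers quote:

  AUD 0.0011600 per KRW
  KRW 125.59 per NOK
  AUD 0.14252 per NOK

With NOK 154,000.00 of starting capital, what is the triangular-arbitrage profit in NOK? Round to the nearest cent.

Profit: NOK 3,419.29

Profitable loop is NOK → KRW → AUD → NOK:
NOK 154,000.00 × 125.59 = KRW 19,340,860
KRW 19,340,860 × 0.0011600 = AUD 22,435.40
AUD 22,435.40 ÷ 0.14252 = NOK 157,419.29
Profit = NOK 157,419.29 − NOK 154,000.00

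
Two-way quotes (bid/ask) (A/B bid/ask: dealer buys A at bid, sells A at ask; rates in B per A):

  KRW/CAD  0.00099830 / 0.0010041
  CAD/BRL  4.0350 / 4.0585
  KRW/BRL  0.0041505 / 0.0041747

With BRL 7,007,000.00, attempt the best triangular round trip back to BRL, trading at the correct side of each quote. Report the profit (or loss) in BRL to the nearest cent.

Best loop BRL → CAD → KRW → BRL:
BRL 7,007,000.00 ÷ 4.0585 (buy CAD at ask) = CAD 1,726,499.94
CAD 1,726,499.94 ÷ 0.0010041 (buy KRW at ask) = KRW 1,719,450,193
KRW 1,719,450,193 × 0.0041505 (sell KRW at bid) = BRL 7,136,578.02

Net profit: BRL 129,578.02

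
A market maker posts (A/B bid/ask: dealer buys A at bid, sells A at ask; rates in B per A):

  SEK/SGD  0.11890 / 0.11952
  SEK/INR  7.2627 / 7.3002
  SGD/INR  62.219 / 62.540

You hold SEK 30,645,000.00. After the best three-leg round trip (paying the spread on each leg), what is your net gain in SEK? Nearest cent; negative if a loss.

Net profit: SEK 409,872.36

Best loop SEK → SGD → INR → SEK:
SEK 30,645,000.00 × 0.11890 (sell SEK at bid) = SGD 3,643,690.50
SGD 3,643,690.50 × 62.219 (sell SGD at bid) = INR 226,706,779.22
INR 226,706,779.22 ÷ 7.3002 (buy SEK at ask) = SEK 31,054,872.36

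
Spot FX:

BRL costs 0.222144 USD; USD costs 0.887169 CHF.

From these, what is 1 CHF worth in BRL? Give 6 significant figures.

CHF/BRL = 5.07410

1 CHF ÷ 0.887169 = 1.12718 USD
1.12718 USD ÷ 0.222144 = 5.0741 BRL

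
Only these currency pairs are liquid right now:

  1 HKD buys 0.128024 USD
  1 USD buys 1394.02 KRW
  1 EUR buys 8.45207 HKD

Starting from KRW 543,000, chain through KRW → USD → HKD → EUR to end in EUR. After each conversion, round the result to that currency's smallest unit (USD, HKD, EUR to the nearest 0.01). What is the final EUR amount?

EUR 359.98

KRW 543,000 ÷ 1394.02 = USD 389.52
USD 389.52 ÷ 0.128024 = HKD 3,042.55
HKD 3,042.55 ÷ 8.45207 = EUR 359.98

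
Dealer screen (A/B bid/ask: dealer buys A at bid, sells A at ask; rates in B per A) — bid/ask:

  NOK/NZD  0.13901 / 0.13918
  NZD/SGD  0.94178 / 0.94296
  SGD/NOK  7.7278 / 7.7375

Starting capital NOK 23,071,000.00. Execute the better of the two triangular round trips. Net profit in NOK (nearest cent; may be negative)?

Net profit: NOK 269,910.84

Best loop NOK → NZD → SGD → NOK:
NOK 23,071,000.00 × 0.13901 (sell NOK at bid) = NZD 3,207,099.71
NZD 3,207,099.71 × 0.94178 (sell NZD at bid) = SGD 3,020,382.36
SGD 3,020,382.36 × 7.7278 (sell SGD at bid) = NOK 23,340,910.84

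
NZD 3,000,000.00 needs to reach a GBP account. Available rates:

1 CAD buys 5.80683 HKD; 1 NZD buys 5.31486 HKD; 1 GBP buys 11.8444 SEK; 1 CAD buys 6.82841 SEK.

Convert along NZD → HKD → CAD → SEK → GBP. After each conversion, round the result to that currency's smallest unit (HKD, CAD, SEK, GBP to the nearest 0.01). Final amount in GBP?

NZD 3,000,000.00 × 5.31486 = HKD 15,944,580.00
HKD 15,944,580.00 ÷ 5.80683 = CAD 2,745,832.06
CAD 2,745,832.06 × 6.82841 = SEK 18,749,667.10
SEK 18,749,667.10 ÷ 11.8444 = GBP 1,582,998.47

GBP 1,582,998.47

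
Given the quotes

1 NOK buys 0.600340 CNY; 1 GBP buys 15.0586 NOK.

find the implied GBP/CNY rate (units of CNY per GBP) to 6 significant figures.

1 GBP × 15.0586 = 15.0586 NOK
15.0586 NOK × 0.600340 = 9.04028 CNY

GBP/CNY = 9.04028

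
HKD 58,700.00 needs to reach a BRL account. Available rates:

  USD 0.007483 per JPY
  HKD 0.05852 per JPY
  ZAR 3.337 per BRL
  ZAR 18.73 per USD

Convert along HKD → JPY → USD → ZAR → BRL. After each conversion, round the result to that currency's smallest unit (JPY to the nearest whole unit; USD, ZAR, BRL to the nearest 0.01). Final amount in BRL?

HKD 58,700.00 ÷ 0.05852 = JPY 1,003,076
JPY 1,003,076 × 0.007483 = USD 7,506.02
USD 7,506.02 × 18.73 = ZAR 140,587.75
ZAR 140,587.75 ÷ 3.337 = BRL 42,129.98

BRL 42,129.98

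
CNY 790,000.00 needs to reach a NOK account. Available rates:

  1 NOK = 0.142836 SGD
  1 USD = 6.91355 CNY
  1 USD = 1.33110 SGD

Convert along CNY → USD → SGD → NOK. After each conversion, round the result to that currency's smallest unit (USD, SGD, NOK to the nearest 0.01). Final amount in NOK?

NOK 1,064,875.87

CNY 790,000.00 ÷ 6.91355 = USD 114,268.36
USD 114,268.36 × 1.33110 = SGD 152,102.61
SGD 152,102.61 ÷ 0.142836 = NOK 1,064,875.87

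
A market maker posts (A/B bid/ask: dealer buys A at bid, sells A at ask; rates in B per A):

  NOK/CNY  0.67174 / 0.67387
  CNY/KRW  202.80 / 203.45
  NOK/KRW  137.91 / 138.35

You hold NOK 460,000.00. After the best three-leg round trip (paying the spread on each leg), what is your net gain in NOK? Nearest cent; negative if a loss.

Best loop NOK → KRW → CNY → NOK:
NOK 460,000.00 × 137.91 (sell NOK at bid) = KRW 63,438,600
KRW 63,438,600 ÷ 203.45 (buy CNY at ask) = CNY 311,814.20
CNY 311,814.20 ÷ 0.67387 (buy NOK at ask) = NOK 462,721.60

Net profit: NOK 2,721.60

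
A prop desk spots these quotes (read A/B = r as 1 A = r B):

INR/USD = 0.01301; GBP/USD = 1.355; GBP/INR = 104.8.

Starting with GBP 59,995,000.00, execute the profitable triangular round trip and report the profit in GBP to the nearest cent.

Profit: GBP 374,050.01

Profitable loop is GBP → INR → USD → GBP:
GBP 59,995,000.00 × 104.8 = INR 6,287,476,000.00
INR 6,287,476,000.00 × 0.01301 = USD 81,800,062.76
USD 81,800,062.76 ÷ 1.355 = GBP 60,369,050.01
Profit = GBP 60,369,050.01 − GBP 59,995,000.00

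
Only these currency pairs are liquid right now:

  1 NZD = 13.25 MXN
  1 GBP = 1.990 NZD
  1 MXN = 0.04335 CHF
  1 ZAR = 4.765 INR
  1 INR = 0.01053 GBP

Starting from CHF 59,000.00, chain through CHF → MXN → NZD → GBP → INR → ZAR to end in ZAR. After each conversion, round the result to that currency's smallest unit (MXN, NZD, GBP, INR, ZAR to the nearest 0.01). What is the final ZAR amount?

ZAR 1,028,732.98

CHF 59,000.00 ÷ 0.04335 = MXN 1,361,014.99
MXN 1,361,014.99 ÷ 13.25 = NZD 102,718.11
NZD 102,718.11 ÷ 1.990 = GBP 51,617.14
GBP 51,617.14 ÷ 0.01053 = INR 4,901,912.63
INR 4,901,912.63 ÷ 4.765 = ZAR 1,028,732.98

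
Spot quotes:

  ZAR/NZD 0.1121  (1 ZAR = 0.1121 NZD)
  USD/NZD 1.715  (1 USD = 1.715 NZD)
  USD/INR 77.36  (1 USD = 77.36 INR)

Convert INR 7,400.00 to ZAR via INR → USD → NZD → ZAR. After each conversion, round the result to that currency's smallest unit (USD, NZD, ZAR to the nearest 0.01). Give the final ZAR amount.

ZAR 1,463.51

INR 7,400.00 ÷ 77.36 = USD 95.66
USD 95.66 × 1.715 = NZD 164.06
NZD 164.06 ÷ 0.1121 = ZAR 1,463.51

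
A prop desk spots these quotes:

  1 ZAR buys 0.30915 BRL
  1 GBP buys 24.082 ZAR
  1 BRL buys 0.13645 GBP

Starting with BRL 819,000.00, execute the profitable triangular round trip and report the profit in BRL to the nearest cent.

Profitable loop is BRL → GBP → ZAR → BRL:
BRL 819,000.00 × 0.13645 = GBP 111,752.55
GBP 111,752.55 × 24.082 = ZAR 2,691,224.91
ZAR 2,691,224.91 × 0.30915 = BRL 831,992.18
Profit = BRL 831,992.18 − BRL 819,000.00

Profit: BRL 12,992.18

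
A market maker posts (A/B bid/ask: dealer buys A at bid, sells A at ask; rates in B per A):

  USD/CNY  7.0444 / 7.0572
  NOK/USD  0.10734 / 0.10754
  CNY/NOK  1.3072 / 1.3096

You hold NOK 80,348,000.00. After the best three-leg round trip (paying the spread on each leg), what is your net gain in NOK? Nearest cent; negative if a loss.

Net profit: NOK 493,422.51

Best loop NOK → CNY → USD → NOK:
NOK 80,348,000.00 ÷ 1.3096 (buy CNY at ask) = CNY 61,353,084.91
CNY 61,353,084.91 ÷ 7.0572 (buy USD at ask) = USD 8,693,686.58
USD 8,693,686.58 ÷ 0.10754 (buy NOK at ask) = NOK 80,841,422.51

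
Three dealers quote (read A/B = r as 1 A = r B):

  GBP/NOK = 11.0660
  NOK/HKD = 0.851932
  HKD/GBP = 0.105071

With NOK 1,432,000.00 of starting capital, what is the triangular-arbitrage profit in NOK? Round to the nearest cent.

Profit: NOK 13,654.64

Profitable loop is NOK → GBP → HKD → NOK:
NOK 1,432,000.00 ÷ 11.0660 = GBP 129,405.39
GBP 129,405.39 ÷ 0.105071 = HKD 1,231,599.45
HKD 1,231,599.45 ÷ 0.851932 = NOK 1,445,654.64
Profit = NOK 1,445,654.64 − NOK 1,432,000.00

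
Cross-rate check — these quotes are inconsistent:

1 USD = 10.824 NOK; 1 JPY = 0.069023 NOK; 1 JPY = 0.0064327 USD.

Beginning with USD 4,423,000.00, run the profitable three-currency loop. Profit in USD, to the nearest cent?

Profitable loop is USD → NOK → JPY → USD:
USD 4,423,000.00 × 10.824 = NOK 47,874,552.00
NOK 47,874,552.00 ÷ 0.069023 = JPY 693,602,886
JPY 693,602,886 × 0.0064327 = USD 4,461,739.28
Profit = USD 4,461,739.28 − USD 4,423,000.00

Profit: USD 38,739.28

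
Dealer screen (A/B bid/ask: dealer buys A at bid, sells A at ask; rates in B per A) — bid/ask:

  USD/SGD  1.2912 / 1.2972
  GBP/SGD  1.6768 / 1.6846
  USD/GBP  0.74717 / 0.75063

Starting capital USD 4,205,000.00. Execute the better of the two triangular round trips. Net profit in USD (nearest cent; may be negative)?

Best loop USD → SGD → GBP → USD:
USD 4,205,000.00 × 1.2912 (sell USD at bid) = SGD 5,429,496.00
SGD 5,429,496.00 ÷ 1.6846 (buy GBP at ask) = GBP 3,223,017.93
GBP 3,223,017.93 ÷ 0.75063 (buy USD at ask) = USD 4,293,750.49

Net profit: USD 88,750.49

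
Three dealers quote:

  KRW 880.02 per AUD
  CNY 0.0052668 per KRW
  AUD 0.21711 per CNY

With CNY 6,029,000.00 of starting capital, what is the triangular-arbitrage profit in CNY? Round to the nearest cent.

Profitable loop is CNY → AUD → KRW → CNY:
CNY 6,029,000.00 × 0.21711 = AUD 1,308,956.19
AUD 1,308,956.19 × 880.02 = KRW 1,151,907,626
KRW 1,151,907,626 × 0.0052668 = CNY 6,066,867.09
Profit = CNY 6,066,867.09 − CNY 6,029,000.00

Profit: CNY 37,867.09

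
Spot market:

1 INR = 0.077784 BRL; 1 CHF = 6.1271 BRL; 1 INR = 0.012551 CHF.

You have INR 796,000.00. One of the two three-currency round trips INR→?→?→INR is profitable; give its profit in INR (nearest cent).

Profit: INR 9,137.48

Profitable loop is INR → BRL → CHF → INR:
INR 796,000.00 × 0.077784 = BRL 61,916.06
BRL 61,916.06 ÷ 6.1271 = CHF 10,105.28
CHF 10,105.28 ÷ 0.012551 = INR 805,137.48
Profit = INR 805,137.48 − INR 796,000.00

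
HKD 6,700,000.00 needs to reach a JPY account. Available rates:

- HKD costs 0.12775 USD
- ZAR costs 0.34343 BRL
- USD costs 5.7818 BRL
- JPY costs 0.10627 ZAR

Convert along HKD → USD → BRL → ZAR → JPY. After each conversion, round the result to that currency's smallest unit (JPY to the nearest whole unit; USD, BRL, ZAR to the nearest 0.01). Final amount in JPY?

HKD 6,700,000.00 × 0.12775 = USD 855,925.00
USD 855,925.00 × 5.7818 = BRL 4,948,787.17
BRL 4,948,787.17 ÷ 0.34343 = ZAR 14,409,886.06
ZAR 14,409,886.06 ÷ 0.10627 = JPY 135,596,933

JPY 135,596,933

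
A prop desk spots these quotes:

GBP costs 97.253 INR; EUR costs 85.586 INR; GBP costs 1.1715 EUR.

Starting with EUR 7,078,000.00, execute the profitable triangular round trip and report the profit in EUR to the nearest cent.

Profitable loop is EUR → INR → GBP → EUR:
EUR 7,078,000.00 × 85.586 = INR 605,777,708.00
INR 605,777,708.00 ÷ 97.253 = GBP 6,228,884.54
GBP 6,228,884.54 × 1.1715 = EUR 7,297,138.24
Profit = EUR 7,297,138.24 − EUR 7,078,000.00

Profit: EUR 219,138.24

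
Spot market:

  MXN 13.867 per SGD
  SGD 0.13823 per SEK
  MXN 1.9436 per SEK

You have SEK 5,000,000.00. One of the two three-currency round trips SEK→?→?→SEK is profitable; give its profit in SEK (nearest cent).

Profitable loop is SEK → MXN → SGD → SEK:
SEK 5,000,000.00 × 1.9436 = MXN 9,718,000.00
MXN 9,718,000.00 ÷ 13.867 = SGD 700,800.46
SGD 700,800.46 ÷ 0.13823 = SEK 5,069,814.52
Profit = SEK 5,069,814.52 − SEK 5,000,000.00

Profit: SEK 69,814.52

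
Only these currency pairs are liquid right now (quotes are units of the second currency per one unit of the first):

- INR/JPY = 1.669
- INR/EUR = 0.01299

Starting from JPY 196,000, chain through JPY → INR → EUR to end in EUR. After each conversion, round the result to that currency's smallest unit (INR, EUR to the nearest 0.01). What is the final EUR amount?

JPY 196,000 ÷ 1.669 = INR 117,435.59
INR 117,435.59 × 0.01299 = EUR 1,525.49

EUR 1,525.49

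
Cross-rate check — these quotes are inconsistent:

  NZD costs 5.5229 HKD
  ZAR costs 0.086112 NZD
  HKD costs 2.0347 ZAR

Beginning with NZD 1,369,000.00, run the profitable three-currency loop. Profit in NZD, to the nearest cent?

Profitable loop is NZD → ZAR → HKD → NZD:
NZD 1,369,000.00 ÷ 0.086112 = ZAR 15,897,900.41
ZAR 15,897,900.41 ÷ 2.0347 = HKD 7,813,387.92
HKD 7,813,387.92 ÷ 5.5229 = NZD 1,414,725.58
Profit = NZD 1,414,725.58 − NZD 1,369,000.00

Profit: NZD 45,725.58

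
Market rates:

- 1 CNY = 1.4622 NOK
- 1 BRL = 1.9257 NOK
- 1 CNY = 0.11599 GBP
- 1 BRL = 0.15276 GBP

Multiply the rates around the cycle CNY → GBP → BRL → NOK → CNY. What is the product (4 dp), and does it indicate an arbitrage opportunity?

Around CNY → GBP → BRL → NOK → CNY: 1 × 0.11599 ÷ 0.15276 × 1.9257 ÷ 1.4622 = 0.999983
Product ≈ 1 (deviation 0.002%, within rounding noise).

1.0000 (no arbitrage)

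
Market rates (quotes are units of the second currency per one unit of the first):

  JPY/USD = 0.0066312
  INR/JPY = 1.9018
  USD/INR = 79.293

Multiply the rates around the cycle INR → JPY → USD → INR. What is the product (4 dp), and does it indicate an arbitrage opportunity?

1.0000 (no arbitrage)

Around INR → JPY → USD → INR: 1 × 1.9018 × 0.0066312 × 79.293 = 0.999981
Product ≈ 1 (deviation 0.002%, within rounding noise).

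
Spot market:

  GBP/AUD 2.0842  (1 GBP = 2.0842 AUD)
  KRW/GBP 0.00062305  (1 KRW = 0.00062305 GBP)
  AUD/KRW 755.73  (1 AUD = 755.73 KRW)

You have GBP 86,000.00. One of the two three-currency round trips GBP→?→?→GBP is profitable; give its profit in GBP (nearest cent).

Profit: GBP 1,633.37

Profitable loop is GBP → KRW → AUD → GBP:
GBP 86,000.00 ÷ 0.00062305 = KRW 138,030,656
KRW 138,030,656 ÷ 755.73 = AUD 182,645.46
AUD 182,645.46 ÷ 2.0842 = GBP 87,633.37
Profit = GBP 87,633.37 − GBP 86,000.00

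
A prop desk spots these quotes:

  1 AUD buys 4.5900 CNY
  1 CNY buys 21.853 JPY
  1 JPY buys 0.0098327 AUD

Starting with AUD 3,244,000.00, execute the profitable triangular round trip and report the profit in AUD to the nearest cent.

Profit: AUD 45,154.74

Profitable loop is AUD → JPY → CNY → AUD:
AUD 3,244,000.00 ÷ 0.0098327 = JPY 329,919,554
JPY 329,919,554 ÷ 21.853 = CNY 15,097,220.25
CNY 15,097,220.25 ÷ 4.5900 = AUD 3,289,154.74
Profit = AUD 3,289,154.74 − AUD 3,244,000.00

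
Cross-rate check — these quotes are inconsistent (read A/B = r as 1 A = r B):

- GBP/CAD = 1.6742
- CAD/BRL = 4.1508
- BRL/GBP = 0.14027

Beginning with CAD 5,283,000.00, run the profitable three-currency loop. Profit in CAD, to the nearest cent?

Profit: CAD 136,717.73

Profitable loop is CAD → GBP → BRL → CAD:
CAD 5,283,000.00 ÷ 1.6742 = GBP 3,155,536.97
GBP 3,155,536.97 ÷ 0.14027 = BRL 22,496,164.35
BRL 22,496,164.35 ÷ 4.1508 = CAD 5,419,717.73
Profit = CAD 5,419,717.73 − CAD 5,283,000.00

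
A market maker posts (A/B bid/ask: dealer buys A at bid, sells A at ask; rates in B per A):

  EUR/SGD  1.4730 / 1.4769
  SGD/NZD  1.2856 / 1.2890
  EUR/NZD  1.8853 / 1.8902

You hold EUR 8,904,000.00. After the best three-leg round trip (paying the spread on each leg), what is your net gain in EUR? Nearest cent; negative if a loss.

Best loop EUR → SGD → NZD → EUR:
EUR 8,904,000.00 × 1.4730 (sell EUR at bid) = SGD 13,115,592.00
SGD 13,115,592.00 × 1.2856 (sell SGD at bid) = NZD 16,861,405.08
NZD 16,861,405.08 ÷ 1.8902 (buy EUR at ask) = EUR 8,920,434.39

Net profit: EUR 16,434.39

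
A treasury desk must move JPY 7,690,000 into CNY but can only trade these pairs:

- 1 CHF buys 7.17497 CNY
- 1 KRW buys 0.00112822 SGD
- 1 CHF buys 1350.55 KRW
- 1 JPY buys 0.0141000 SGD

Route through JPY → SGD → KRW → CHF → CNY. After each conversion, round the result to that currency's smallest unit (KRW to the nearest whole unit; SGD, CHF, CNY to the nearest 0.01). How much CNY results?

JPY 7,690,000 × 0.0141000 = SGD 108,429.00
SGD 108,429.00 ÷ 0.00112822 = KRW 96,106,256
KRW 96,106,256 ÷ 1350.55 = CHF 71,160.83
CHF 71,160.83 × 7.17497 = CNY 510,576.82

CNY 510,576.82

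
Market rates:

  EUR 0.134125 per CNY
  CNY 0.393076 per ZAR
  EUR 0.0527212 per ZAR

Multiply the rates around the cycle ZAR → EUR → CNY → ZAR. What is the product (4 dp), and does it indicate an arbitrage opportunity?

Around ZAR → EUR → CNY → ZAR: 1 × 0.0527212 ÷ 0.134125 ÷ 0.393076 = 0.999998
Product ≈ 1 (deviation 0.000%, within rounding noise).

1.0000 (no arbitrage)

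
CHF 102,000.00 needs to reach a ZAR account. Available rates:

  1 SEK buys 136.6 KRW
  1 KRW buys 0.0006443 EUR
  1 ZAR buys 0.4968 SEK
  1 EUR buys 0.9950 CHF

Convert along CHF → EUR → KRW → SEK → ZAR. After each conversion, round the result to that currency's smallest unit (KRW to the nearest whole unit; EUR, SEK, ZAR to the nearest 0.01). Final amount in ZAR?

ZAR 2,344,534.68

CHF 102,000.00 ÷ 0.9950 = EUR 102,512.56
EUR 102,512.56 ÷ 0.0006443 = KRW 159,106,876
KRW 159,106,876 ÷ 136.6 = SEK 1,164,764.83
SEK 1,164,764.83 ÷ 0.4968 = ZAR 2,344,534.68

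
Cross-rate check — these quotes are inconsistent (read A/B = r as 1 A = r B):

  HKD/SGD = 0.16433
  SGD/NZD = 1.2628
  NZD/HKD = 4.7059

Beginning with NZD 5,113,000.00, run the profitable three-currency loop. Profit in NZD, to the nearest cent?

Profitable loop is NZD → SGD → HKD → NZD:
NZD 5,113,000.00 ÷ 1.2628 = SGD 4,048,938.87
SGD 4,048,938.87 ÷ 0.16433 = HKD 24,639,073.00
HKD 24,639,073.00 ÷ 4.7059 = NZD 5,235,783.38
Profit = NZD 5,235,783.38 − NZD 5,113,000.00

Profit: NZD 122,783.38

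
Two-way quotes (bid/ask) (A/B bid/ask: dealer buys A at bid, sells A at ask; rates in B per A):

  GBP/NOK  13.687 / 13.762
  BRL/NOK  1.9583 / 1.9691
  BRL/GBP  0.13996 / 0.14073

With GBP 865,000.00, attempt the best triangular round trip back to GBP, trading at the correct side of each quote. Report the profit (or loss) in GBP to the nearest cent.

Best loop GBP → BRL → NOK → GBP:
GBP 865,000.00 ÷ 0.14073 (buy BRL at ask) = BRL 6,146,521.71
BRL 6,146,521.71 × 1.9583 (sell BRL at bid) = NOK 12,036,733.46
NOK 12,036,733.46 ÷ 13.762 (buy GBP at ask) = GBP 874,635.48

Net profit: GBP 9,635.48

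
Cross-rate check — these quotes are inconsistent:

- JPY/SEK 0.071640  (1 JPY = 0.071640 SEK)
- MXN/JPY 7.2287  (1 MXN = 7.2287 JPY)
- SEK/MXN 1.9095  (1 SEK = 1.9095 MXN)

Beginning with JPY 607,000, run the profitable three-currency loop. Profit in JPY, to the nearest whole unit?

Profitable loop is JPY → MXN → SEK → JPY:
JPY 607,000 ÷ 7.2287 = MXN 83,970.84
MXN 83,970.84 ÷ 1.9095 = SEK 43,975.30
SEK 43,975.30 ÷ 0.071640 = JPY 613,837
Profit = JPY 613,837 − JPY 607,000

Profit: JPY 6,837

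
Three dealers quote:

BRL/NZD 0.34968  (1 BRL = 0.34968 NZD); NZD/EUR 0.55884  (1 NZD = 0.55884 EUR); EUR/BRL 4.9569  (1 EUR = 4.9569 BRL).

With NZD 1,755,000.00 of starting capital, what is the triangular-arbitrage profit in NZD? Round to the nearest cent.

Profit: NZD 56,793.45

Profitable loop is NZD → BRL → EUR → NZD:
NZD 1,755,000.00 ÷ 0.34968 = BRL 5,018,874.40
BRL 5,018,874.40 ÷ 4.9569 = EUR 1,012,502.65
EUR 1,012,502.65 ÷ 0.55884 = NZD 1,811,793.45
Profit = NZD 1,811,793.45 − NZD 1,755,000.00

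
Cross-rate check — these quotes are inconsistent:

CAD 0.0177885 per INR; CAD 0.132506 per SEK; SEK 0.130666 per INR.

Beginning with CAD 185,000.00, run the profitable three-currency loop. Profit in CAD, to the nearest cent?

Profit: CAD 5,069.71

Profitable loop is CAD → SEK → INR → CAD:
CAD 185,000.00 ÷ 0.132506 = SEK 1,396,163.19
SEK 1,396,163.19 ÷ 0.130666 = INR 10,684,976.91
INR 10,684,976.91 × 0.0177885 = CAD 190,069.71
Profit = CAD 190,069.71 − CAD 185,000.00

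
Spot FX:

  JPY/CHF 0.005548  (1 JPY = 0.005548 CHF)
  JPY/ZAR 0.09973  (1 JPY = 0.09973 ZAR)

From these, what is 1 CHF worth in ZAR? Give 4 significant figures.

CHF/ZAR = 17.98

1 CHF ÷ 0.005548 = 180.245 JPY
180.245 JPY × 0.09973 = 17.9758 ZAR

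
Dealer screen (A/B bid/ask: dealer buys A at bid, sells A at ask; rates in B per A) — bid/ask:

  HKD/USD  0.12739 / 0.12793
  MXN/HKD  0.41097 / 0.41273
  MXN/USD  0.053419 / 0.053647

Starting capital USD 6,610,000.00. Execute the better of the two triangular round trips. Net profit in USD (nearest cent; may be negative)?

Net profit: USD 77,422.71

Best loop USD → HKD → MXN → USD:
USD 6,610,000.00 ÷ 0.12793 (buy HKD at ask) = HKD 51,668,881.42
HKD 51,668,881.42 ÷ 0.41273 (buy MXN at ask) = MXN 125,188,092.50
MXN 125,188,092.50 × 0.053419 (sell MXN at bid) = USD 6,687,422.71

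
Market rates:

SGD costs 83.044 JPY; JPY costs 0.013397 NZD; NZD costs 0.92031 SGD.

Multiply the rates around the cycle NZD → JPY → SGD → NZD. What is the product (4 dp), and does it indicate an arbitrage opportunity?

Around NZD → JPY → SGD → NZD: 1 ÷ 0.013397 ÷ 83.044 ÷ 0.92031 = 0.976675
Product < 1; profitable direction is NZD → SGD → JPY → NZD.

0.9767 (arbitrage exists)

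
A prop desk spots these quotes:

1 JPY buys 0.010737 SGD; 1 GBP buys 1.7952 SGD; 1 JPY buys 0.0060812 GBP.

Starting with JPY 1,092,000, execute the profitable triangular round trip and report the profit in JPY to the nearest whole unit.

Profitable loop is JPY → GBP → SGD → JPY:
JPY 1,092,000 × 0.0060812 = GBP 6,640.67
GBP 6,640.67 × 1.7952 = SGD 11,921.33
SGD 11,921.33 ÷ 0.010737 = JPY 1,110,304
Profit = JPY 1,110,304 − JPY 1,092,000

Profit: JPY 18,304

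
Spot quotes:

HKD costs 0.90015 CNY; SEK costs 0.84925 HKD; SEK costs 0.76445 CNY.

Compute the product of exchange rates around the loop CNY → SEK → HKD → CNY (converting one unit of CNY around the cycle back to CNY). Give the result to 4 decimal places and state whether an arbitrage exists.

Around CNY → SEK → HKD → CNY: 1 ÷ 0.76445 × 0.84925 × 0.90015 = 1.000003
Product ≈ 1 (deviation 0.000%, within rounding noise).

1.0000 (no arbitrage)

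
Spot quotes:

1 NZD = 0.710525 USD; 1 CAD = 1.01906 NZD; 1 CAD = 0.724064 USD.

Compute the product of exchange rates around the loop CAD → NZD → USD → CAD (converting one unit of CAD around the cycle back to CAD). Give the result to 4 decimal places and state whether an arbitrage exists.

1.0000 (no arbitrage)

Around CAD → NZD → USD → CAD: 1 × 1.01906 × 0.710525 ÷ 0.724064 = 1.000005
Product ≈ 1 (deviation 0.000%, within rounding noise).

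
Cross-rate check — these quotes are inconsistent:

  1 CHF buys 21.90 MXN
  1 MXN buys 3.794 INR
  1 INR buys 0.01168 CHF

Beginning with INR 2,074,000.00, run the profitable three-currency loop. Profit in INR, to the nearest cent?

Profitable loop is INR → MXN → CHF → INR:
INR 2,074,000.00 ÷ 3.794 = MXN 546,652.61
MXN 546,652.61 ÷ 21.90 = CHF 24,961.31
CHF 24,961.31 ÷ 0.01168 = INR 2,137,098.15
Profit = INR 2,137,098.15 − INR 2,074,000.00

Profit: INR 63,098.15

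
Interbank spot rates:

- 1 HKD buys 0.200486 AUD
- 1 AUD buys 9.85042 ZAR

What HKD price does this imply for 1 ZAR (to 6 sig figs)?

ZAR/HKD = 0.506362

1 ZAR ÷ 9.85042 = 0.101519 AUD
0.101519 AUD ÷ 0.200486 = 0.506362 HKD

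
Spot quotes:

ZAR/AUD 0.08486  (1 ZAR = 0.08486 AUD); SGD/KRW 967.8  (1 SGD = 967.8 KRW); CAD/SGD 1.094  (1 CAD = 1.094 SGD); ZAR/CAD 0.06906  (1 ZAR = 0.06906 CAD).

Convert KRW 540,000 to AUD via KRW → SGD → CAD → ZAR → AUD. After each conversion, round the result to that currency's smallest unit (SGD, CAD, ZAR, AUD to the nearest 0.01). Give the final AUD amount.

AUD 626.72

KRW 540,000 ÷ 967.8 = SGD 557.97
SGD 557.97 ÷ 1.094 = CAD 510.03
CAD 510.03 ÷ 0.06906 = ZAR 7,385.32
ZAR 7,385.32 × 0.08486 = AUD 626.72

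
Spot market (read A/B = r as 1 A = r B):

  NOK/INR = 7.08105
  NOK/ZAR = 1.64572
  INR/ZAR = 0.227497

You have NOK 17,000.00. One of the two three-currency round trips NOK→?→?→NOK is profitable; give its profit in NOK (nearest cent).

Profitable loop is NOK → ZAR → INR → NOK:
NOK 17,000.00 × 1.64572 = ZAR 27,977.24
ZAR 27,977.24 ÷ 0.227497 = INR 122,978.50
INR 122,978.50 ÷ 7.08105 = NOK 17,367.27
Profit = NOK 17,367.27 − NOK 17,000.00

Profit: NOK 367.27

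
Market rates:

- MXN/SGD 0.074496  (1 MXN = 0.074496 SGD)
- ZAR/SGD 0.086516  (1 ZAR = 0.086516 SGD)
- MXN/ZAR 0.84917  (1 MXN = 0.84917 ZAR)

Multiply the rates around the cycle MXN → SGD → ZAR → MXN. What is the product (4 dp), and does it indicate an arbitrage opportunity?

1.0140 (arbitrage exists)

Around MXN → SGD → ZAR → MXN: 1 × 0.074496 ÷ 0.086516 ÷ 0.84917 = 1.014009
Product > 1; profitable direction is MXN → SGD → ZAR → MXN.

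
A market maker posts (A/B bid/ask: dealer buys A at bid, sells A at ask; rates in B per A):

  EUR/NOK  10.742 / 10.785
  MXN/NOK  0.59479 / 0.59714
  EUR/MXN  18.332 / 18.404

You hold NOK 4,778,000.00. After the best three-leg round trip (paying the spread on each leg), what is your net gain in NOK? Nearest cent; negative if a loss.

Net profit: NOK 52,582.49

Best loop NOK → EUR → MXN → NOK:
NOK 4,778,000.00 ÷ 10.785 (buy EUR at ask) = EUR 443,022.72
EUR 443,022.72 × 18.332 (sell EUR at bid) = MXN 8,121,492.44
MXN 8,121,492.44 × 0.59479 (sell MXN at bid) = NOK 4,830,582.49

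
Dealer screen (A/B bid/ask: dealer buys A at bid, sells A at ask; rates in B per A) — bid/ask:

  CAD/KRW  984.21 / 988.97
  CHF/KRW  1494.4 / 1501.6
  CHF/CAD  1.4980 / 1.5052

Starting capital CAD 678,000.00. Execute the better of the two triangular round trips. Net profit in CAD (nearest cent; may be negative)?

Net profit: CAD 2,642.75

Best loop CAD → CHF → KRW → CAD:
CAD 678,000.00 ÷ 1.5052 (buy CHF at ask) = CHF 450,438.48
CHF 450,438.48 × 1494.4 (sell CHF at bid) = KRW 673,135,264
KRW 673,135,264 ÷ 988.97 (buy CAD at ask) = CAD 680,642.75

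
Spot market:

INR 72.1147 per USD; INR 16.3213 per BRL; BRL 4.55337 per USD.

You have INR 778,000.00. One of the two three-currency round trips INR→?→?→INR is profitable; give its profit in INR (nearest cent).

Profit: INR 23,758.34

Profitable loop is INR → USD → BRL → INR:
INR 778,000.00 ÷ 72.1147 = USD 10,788.37
USD 10,788.37 × 4.55337 = BRL 49,123.44
BRL 49,123.44 × 16.3213 = INR 801,758.34
Profit = INR 801,758.34 − INR 778,000.00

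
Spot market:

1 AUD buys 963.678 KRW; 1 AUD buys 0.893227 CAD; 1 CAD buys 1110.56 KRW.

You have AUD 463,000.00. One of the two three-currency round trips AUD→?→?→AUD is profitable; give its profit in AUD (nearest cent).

Profit: AUD 13,598.77

Profitable loop is AUD → CAD → KRW → AUD:
AUD 463,000.00 × 0.893227 = CAD 413,564.10
CAD 413,564.10 × 1110.56 = KRW 459,287,748
KRW 459,287,748 ÷ 963.678 = AUD 476,598.77
Profit = AUD 476,598.77 − AUD 463,000.00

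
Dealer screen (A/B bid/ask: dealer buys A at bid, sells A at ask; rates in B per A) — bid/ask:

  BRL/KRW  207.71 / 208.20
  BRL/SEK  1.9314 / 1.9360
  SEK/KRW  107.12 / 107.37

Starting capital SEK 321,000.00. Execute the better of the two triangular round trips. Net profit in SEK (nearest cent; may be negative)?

Best loop SEK → BRL → KRW → SEK:
SEK 321,000.00 ÷ 1.9360 (buy BRL at ask) = BRL 165,805.79
BRL 165,805.79 × 207.71 (sell BRL at bid) = KRW 34,439,520
KRW 34,439,520 ÷ 107.37 (buy SEK at ask) = SEK 320,755.51

Net result: SEK -244.49 (no profitable arbitrage after spreads)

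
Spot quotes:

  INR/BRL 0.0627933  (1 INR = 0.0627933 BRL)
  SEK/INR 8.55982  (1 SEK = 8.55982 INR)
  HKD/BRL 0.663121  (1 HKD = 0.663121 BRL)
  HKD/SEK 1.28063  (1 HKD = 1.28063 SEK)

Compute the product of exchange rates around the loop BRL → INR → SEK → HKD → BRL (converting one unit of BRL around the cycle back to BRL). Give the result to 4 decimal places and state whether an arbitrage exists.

0.9634 (arbitrage exists)

Around BRL → INR → SEK → HKD → BRL: 1 ÷ 0.0627933 ÷ 8.55982 ÷ 1.28063 × 0.663121 = 0.963366
Product < 1; profitable direction is BRL → HKD → SEK → INR → BRL.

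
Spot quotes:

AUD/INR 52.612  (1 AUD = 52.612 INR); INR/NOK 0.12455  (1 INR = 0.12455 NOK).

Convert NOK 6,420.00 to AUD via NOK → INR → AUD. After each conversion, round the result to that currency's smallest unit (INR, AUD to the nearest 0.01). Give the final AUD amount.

AUD 979.73

NOK 6,420.00 ÷ 0.12455 = INR 51,545.56
INR 51,545.56 ÷ 52.612 = AUD 979.73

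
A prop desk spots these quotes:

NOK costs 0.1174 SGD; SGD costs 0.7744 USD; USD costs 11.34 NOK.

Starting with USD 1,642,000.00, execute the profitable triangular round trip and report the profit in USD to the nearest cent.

Profit: USD 50,854.56

Profitable loop is USD → NOK → SGD → USD:
USD 1,642,000.00 × 11.34 = NOK 18,620,280.00
NOK 18,620,280.00 × 0.1174 = SGD 2,186,020.87
SGD 2,186,020.87 × 0.7744 = USD 1,692,854.56
Profit = USD 1,692,854.56 − USD 1,642,000.00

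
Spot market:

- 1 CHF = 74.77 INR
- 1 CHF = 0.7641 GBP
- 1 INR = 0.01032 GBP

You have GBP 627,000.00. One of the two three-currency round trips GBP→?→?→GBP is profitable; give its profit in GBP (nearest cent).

Profit: GBP 6,175.96

Profitable loop is GBP → CHF → INR → GBP:
GBP 627,000.00 ÷ 0.7641 = CHF 820,573.22
CHF 820,573.22 × 74.77 = INR 61,354,259.91
INR 61,354,259.91 × 0.01032 = GBP 633,175.96
Profit = GBP 633,175.96 − GBP 627,000.00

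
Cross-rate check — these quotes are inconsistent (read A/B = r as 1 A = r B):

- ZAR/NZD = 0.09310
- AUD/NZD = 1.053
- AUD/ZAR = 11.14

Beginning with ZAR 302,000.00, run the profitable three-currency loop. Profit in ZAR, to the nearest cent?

Profit: ZAR 4,619.97

Profitable loop is ZAR → AUD → NZD → ZAR:
ZAR 302,000.00 ÷ 11.14 = AUD 27,109.52
AUD 27,109.52 × 1.053 = NZD 28,546.32
NZD 28,546.32 ÷ 0.09310 = ZAR 306,619.97
Profit = ZAR 306,619.97 − ZAR 302,000.00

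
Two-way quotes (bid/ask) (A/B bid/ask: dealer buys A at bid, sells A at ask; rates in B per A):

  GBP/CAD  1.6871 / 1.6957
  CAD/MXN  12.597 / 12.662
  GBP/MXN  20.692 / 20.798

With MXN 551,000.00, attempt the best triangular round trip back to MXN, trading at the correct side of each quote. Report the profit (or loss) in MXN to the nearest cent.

Best loop MXN → GBP → CAD → MXN:
MXN 551,000.00 ÷ 20.798 (buy GBP at ask) = GBP 26,492.93
GBP 26,492.93 × 1.6871 (sell GBP at bid) = CAD 44,696.23
CAD 44,696.23 × 12.597 (sell CAD at bid) = MXN 563,038.35

Net profit: MXN 12,038.35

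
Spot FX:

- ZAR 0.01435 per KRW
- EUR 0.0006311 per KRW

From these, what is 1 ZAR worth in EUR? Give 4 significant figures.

1 ZAR ÷ 0.01435 = 69.6864 KRW
69.6864 KRW × 0.0006311 = 0.0439791 EUR

ZAR/EUR = 0.04398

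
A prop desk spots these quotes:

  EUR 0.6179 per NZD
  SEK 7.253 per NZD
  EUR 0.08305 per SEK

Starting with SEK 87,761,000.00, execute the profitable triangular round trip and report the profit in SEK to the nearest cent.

Profitable loop is SEK → NZD → EUR → SEK:
SEK 87,761,000.00 ÷ 7.253 = NZD 12,099,958.64
NZD 12,099,958.64 × 0.6179 = EUR 7,476,564.44
EUR 7,476,564.44 ÷ 0.08305 = SEK 90,024,857.82
Profit = SEK 90,024,857.82 − SEK 87,761,000.00

Profit: SEK 2,263,857.82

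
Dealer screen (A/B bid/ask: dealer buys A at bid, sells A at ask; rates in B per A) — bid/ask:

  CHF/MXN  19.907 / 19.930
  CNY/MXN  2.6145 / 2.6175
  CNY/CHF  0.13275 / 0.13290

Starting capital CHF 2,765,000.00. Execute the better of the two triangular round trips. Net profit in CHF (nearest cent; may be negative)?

Best loop CHF → MXN → CNY → CHF:
CHF 2,765,000.00 × 19.907 (sell CHF at bid) = MXN 55,042,855.00
MXN 55,042,855.00 ÷ 2.6175 (buy CNY at ask) = CNY 21,028,788.92
CNY 21,028,788.92 × 0.13275 (sell CNY at bid) = CHF 2,791,571.73

Net profit: CHF 26,571.73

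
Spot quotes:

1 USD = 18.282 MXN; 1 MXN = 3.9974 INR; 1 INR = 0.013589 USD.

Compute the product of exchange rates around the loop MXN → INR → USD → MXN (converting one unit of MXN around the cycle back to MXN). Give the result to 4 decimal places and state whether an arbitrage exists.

0.9931 (arbitrage exists)

Around MXN → INR → USD → MXN: 1 × 3.9974 × 0.013589 × 18.282 = 0.993090
Product < 1; profitable direction is MXN → USD → INR → MXN.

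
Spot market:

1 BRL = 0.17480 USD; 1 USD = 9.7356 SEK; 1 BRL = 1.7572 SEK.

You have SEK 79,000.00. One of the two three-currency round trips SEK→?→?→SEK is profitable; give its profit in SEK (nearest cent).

Profitable loop is SEK → USD → BRL → SEK:
SEK 79,000.00 ÷ 9.7356 = USD 8,114.55
USD 8,114.55 ÷ 0.17480 = BRL 46,421.90
BRL 46,421.90 × 1.7572 = SEK 81,572.57
Profit = SEK 81,572.57 − SEK 79,000.00

Profit: SEK 2,572.57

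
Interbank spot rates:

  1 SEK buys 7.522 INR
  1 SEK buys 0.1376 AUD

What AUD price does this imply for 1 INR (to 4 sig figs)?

INR/AUD = 0.01829

1 INR ÷ 7.522 = 0.132943 SEK
0.132943 SEK × 0.1376 = 0.018293 AUD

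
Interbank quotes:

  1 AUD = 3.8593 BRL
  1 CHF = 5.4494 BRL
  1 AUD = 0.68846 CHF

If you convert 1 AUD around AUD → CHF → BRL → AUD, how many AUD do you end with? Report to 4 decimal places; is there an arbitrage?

Around AUD → CHF → BRL → AUD: 1 × 0.68846 × 5.4494 ÷ 3.8593 = 0.972118
Product < 1; profitable direction is AUD → BRL → CHF → AUD.

0.9721 (arbitrage exists)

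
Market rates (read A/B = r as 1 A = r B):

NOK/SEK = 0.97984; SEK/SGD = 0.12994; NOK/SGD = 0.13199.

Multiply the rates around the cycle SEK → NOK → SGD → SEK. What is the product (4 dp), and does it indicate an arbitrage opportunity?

1.0367 (arbitrage exists)

Around SEK → NOK → SGD → SEK: 1 ÷ 0.97984 × 0.13199 ÷ 0.12994 = 1.036676
Product > 1; profitable direction is SEK → NOK → SGD → SEK.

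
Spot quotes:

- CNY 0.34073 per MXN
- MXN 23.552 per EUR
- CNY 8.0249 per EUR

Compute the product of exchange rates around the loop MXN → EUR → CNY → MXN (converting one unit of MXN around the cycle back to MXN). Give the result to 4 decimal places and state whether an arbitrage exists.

1.0000 (no arbitrage)

Around MXN → EUR → CNY → MXN: 1 ÷ 23.552 × 8.0249 ÷ 0.34073 = 1.000003
Product ≈ 1 (deviation 0.000%, within rounding noise).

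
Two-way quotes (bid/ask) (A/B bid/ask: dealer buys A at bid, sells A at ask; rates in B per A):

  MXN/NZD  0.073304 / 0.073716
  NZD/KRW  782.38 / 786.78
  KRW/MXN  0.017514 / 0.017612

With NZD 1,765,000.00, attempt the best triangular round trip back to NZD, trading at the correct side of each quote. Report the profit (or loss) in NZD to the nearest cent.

Net profit: NZD 7,864.19

Best loop NZD → KRW → MXN → NZD:
NZD 1,765,000.00 × 782.38 (sell NZD at bid) = KRW 1,380,900,700
KRW 1,380,900,700 × 0.017514 (sell KRW at bid) = MXN 24,185,094.86
MXN 24,185,094.86 × 0.073304 (sell MXN at bid) = NZD 1,772,864.19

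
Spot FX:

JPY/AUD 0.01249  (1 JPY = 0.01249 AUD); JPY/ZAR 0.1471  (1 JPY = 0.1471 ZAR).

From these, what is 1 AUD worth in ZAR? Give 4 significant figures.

1 AUD ÷ 0.01249 = 80.0641 JPY
80.0641 JPY × 0.1471 = 11.7774 ZAR

AUD/ZAR = 11.78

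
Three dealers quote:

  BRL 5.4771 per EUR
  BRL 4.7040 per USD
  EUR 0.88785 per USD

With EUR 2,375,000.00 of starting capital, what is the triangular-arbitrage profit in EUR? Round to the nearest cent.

Profit: EUR 80,198.27

Profitable loop is EUR → BRL → USD → EUR:
EUR 2,375,000.00 × 5.4771 = BRL 13,008,112.50
BRL 13,008,112.50 ÷ 4.7040 = USD 2,765,330.04
USD 2,765,330.04 × 0.88785 = EUR 2,455,198.27
Profit = EUR 2,455,198.27 − EUR 2,375,000.00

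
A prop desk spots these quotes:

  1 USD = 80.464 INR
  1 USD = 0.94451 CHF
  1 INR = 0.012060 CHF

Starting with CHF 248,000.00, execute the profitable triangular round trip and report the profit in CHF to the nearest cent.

Profitable loop is CHF → USD → INR → CHF:
CHF 248,000.00 ÷ 0.94451 = USD 262,570.01
USD 262,570.01 × 80.464 = INR 21,127,433.27
INR 21,127,433.27 × 0.012060 = CHF 254,796.85
Profit = CHF 254,796.85 − CHF 248,000.00

Profit: CHF 6,796.85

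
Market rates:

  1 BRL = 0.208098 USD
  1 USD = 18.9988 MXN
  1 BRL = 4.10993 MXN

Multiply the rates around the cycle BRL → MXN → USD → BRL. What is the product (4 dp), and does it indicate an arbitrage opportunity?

1.0395 (arbitrage exists)

Around BRL → MXN → USD → BRL: 1 × 4.10993 ÷ 18.9988 ÷ 0.208098 = 1.039538
Product > 1; profitable direction is BRL → MXN → USD → BRL.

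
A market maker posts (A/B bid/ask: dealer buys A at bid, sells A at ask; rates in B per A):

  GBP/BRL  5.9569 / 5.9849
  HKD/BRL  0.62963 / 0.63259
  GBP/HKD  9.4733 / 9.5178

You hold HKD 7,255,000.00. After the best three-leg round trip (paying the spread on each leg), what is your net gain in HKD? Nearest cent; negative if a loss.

Net result: HKD -24,518.46 (no profitable arbitrage after spreads)

Best loop HKD → BRL → GBP → HKD:
HKD 7,255,000.00 × 0.62963 (sell HKD at bid) = BRL 4,567,965.65
BRL 4,567,965.65 ÷ 5.9849 (buy GBP at ask) = GBP 763,248.45
GBP 763,248.45 × 9.4733 (sell GBP at bid) = HKD 7,230,481.54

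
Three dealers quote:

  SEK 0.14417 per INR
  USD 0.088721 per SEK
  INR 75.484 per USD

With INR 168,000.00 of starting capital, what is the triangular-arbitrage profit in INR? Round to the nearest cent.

Profit: INR 6,001.52

Profitable loop is INR → USD → SEK → INR:
INR 168,000.00 ÷ 75.484 = USD 2,225.64
USD 2,225.64 ÷ 0.088721 = SEK 25,085.80
SEK 25,085.80 ÷ 0.14417 = INR 174,001.52
Profit = INR 174,001.52 − INR 168,000.00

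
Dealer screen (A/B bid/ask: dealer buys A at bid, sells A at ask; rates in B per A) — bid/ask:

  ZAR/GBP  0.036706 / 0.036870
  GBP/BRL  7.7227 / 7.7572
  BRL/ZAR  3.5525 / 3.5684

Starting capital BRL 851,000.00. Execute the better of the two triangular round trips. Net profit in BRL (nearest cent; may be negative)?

Best loop BRL → ZAR → GBP → BRL:
BRL 851,000.00 × 3.5525 (sell BRL at bid) = ZAR 3,023,177.50
ZAR 3,023,177.50 × 0.036706 (sell ZAR at bid) = GBP 110,968.75
GBP 110,968.75 × 7.7227 (sell GBP at bid) = BRL 856,978.39

Net profit: BRL 5,978.39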